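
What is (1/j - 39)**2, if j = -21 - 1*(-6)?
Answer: 343396/225 ≈ 1526.2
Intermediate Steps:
j = -15 (j = -21 + 6 = -15)
(1/j - 39)**2 = (1/(-15) - 39)**2 = (-1/15 - 39)**2 = (-586/15)**2 = 343396/225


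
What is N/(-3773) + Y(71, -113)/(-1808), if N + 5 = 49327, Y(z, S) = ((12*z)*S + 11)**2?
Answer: -4994898910443/974512 ≈ -5.1255e+6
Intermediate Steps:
Y(z, S) = (11 + 12*S*z)**2 (Y(z, S) = (12*S*z + 11)**2 = (11 + 12*S*z)**2)
N = 49322 (N = -5 + 49327 = 49322)
N/(-3773) + Y(71, -113)/(-1808) = 49322/(-3773) + (11 + 12*(-113)*71)**2/(-1808) = 49322*(-1/3773) + (11 - 96276)**2*(-1/1808) = -7046/539 + (-96265)**2*(-1/1808) = -7046/539 + 9266950225*(-1/1808) = -7046/539 - 9266950225/1808 = -4994898910443/974512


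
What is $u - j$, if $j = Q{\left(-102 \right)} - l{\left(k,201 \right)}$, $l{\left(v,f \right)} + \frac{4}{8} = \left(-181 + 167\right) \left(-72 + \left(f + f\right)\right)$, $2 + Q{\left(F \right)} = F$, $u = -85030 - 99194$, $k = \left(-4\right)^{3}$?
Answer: $- \frac{377481}{2} \approx -1.8874 \cdot 10^{5}$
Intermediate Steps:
$k = -64$
$u = -184224$
$Q{\left(F \right)} = -2 + F$
$l{\left(v,f \right)} = \frac{2015}{2} - 28 f$ ($l{\left(v,f \right)} = - \frac{1}{2} + \left(-181 + 167\right) \left(-72 + \left(f + f\right)\right) = - \frac{1}{2} - 14 \left(-72 + 2 f\right) = - \frac{1}{2} - \left(-1008 + 28 f\right) = \frac{2015}{2} - 28 f$)
$j = \frac{9033}{2}$ ($j = \left(-2 - 102\right) - \left(\frac{2015}{2} - 5628\right) = -104 - \left(\frac{2015}{2} - 5628\right) = -104 - - \frac{9241}{2} = -104 + \frac{9241}{2} = \frac{9033}{2} \approx 4516.5$)
$u - j = -184224 - \frac{9033}{2} = - \frac{377481}{2}$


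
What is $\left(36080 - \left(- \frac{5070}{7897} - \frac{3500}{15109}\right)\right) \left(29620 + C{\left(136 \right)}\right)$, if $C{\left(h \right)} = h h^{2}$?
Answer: $\frac{10956596291180879720}{119315773} \approx 9.1829 \cdot 10^{10}$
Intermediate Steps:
$C{\left(h \right)} = h^{3}$
$\left(36080 - \left(- \frac{5070}{7897} - \frac{3500}{15109}\right)\right) \left(29620 + C{\left(136 \right)}\right) = \left(36080 - \left(- \frac{5070}{7897} - \frac{3500}{15109}\right)\right) \left(29620 + 136^{3}\right) = \left(36080 - - \frac{104242130}{119315773}\right) \left(29620 + 2515456\right) = \left(36080 + \left(\frac{3500}{15109} + \frac{5070}{7897}\right)\right) 2545076 = \left(36080 + \frac{104242130}{119315773}\right) 2545076 = \frac{4305017331970}{119315773} \cdot 2545076 = \frac{10956596291180879720}{119315773}$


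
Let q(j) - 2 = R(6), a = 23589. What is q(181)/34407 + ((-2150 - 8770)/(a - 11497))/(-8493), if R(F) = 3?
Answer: 74100935/294458993991 ≈ 0.00025165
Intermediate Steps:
q(j) = 5 (q(j) = 2 + 3 = 5)
q(181)/34407 + ((-2150 - 8770)/(a - 11497))/(-8493) = 5/34407 + ((-2150 - 8770)/(23589 - 11497))/(-8493) = 5*(1/34407) - 10920/12092*(-1/8493) = 5/34407 - 10920*1/12092*(-1/8493) = 5/34407 - 2730/3023*(-1/8493) = 5/34407 + 910/8558113 = 74100935/294458993991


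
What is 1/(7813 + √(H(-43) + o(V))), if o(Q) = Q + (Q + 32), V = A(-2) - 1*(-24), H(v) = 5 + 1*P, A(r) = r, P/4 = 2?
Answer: 7813/61042880 - √89/61042880 ≈ 0.00012784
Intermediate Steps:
P = 8 (P = 4*2 = 8)
H(v) = 13 (H(v) = 5 + 1*8 = 5 + 8 = 13)
V = 22 (V = -2 - 1*(-24) = -2 + 24 = 22)
o(Q) = 32 + 2*Q (o(Q) = Q + (32 + Q) = 32 + 2*Q)
1/(7813 + √(H(-43) + o(V))) = 1/(7813 + √(13 + (32 + 2*22))) = 1/(7813 + √(13 + (32 + 44))) = 1/(7813 + √(13 + 76)) = 1/(7813 + √89)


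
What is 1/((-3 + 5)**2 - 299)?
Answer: -1/295 ≈ -0.0033898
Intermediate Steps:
1/((-3 + 5)**2 - 299) = 1/(2**2 - 299) = 1/(4 - 299) = 1/(-295) = -1/295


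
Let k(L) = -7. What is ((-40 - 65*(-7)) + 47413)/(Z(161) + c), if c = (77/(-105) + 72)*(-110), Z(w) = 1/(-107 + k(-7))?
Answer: -1817464/297895 ≈ -6.1010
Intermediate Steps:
Z(w) = -1/114 (Z(w) = 1/(-107 - 7) = 1/(-114) = -1/114)
c = -23518/3 (c = (77*(-1/105) + 72)*(-110) = (-11/15 + 72)*(-110) = (1069/15)*(-110) = -23518/3 ≈ -7839.3)
((-40 - 65*(-7)) + 47413)/(Z(161) + c) = ((-40 - 65*(-7)) + 47413)/(-1/114 - 23518/3) = ((-40 + 455) + 47413)/(-297895/38) = (415 + 47413)*(-38/297895) = 47828*(-38/297895) = -1817464/297895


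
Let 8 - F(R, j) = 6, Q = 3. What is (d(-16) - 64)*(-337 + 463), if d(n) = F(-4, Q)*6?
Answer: -6552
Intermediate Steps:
F(R, j) = 2 (F(R, j) = 8 - 1*6 = 8 - 6 = 2)
d(n) = 12 (d(n) = 2*6 = 12)
(d(-16) - 64)*(-337 + 463) = (12 - 64)*(-337 + 463) = -52*126 = -6552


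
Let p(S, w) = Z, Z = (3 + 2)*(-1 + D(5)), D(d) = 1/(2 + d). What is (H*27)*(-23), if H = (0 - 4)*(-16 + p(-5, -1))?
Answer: -352728/7 ≈ -50390.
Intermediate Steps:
Z = -30/7 (Z = (3 + 2)*(-1 + 1/(2 + 5)) = 5*(-1 + 1/7) = 5*(-1 + ⅐) = 5*(-6/7) = -30/7 ≈ -4.2857)
p(S, w) = -30/7
H = 568/7 (H = (0 - 4)*(-16 - 30/7) = -4*(-142/7) = 568/7 ≈ 81.143)
(H*27)*(-23) = ((568/7)*27)*(-23) = (15336/7)*(-23) = -352728/7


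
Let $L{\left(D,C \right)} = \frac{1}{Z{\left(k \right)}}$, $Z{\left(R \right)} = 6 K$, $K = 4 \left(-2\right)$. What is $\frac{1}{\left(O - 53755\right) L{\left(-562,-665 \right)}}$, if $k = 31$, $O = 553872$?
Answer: $- \frac{48}{500117} \approx -9.5978 \cdot 10^{-5}$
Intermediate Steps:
$K = -8$
$Z{\left(R \right)} = -48$ ($Z{\left(R \right)} = 6 \left(-8\right) = -48$)
$L{\left(D,C \right)} = - \frac{1}{48}$ ($L{\left(D,C \right)} = \frac{1}{-48} = - \frac{1}{48}$)
$\frac{1}{\left(O - 53755\right) L{\left(-562,-665 \right)}} = \frac{1}{\left(553872 - 53755\right) \left(- \frac{1}{48}\right)} = \frac{1}{500117} \left(-48\right) = - \frac{48}{500117}$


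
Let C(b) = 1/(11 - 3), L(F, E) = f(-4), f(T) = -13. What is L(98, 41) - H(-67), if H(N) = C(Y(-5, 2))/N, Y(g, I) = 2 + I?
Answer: -6967/536 ≈ -12.998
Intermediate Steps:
L(F, E) = -13
C(b) = ⅛ (C(b) = 1/8 = ⅛)
H(N) = 1/(8*N)
L(98, 41) - H(-67) = -13 - 1/(8*(-67)) = -13 - (-1)/(8*67) = -13 - 1*(-1/536) = -13 + 1/536 = -6967/536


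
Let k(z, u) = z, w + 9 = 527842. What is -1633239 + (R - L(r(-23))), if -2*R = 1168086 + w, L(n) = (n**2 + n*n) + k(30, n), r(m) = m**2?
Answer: -6081821/2 ≈ -3.0409e+6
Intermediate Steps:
w = 527833 (w = -9 + 527842 = 527833)
L(n) = 30 + 2*n**2 (L(n) = (n**2 + n*n) + 30 = (n**2 + n**2) + 30 = 2*n**2 + 30 = 30 + 2*n**2)
R = -1695919/2 (R = -(1168086 + 527833)/2 = -1/2*1695919 = -1695919/2 ≈ -8.4796e+5)
-1633239 + (R - L(r(-23))) = -1633239 + (-1695919/2 - (30 + 2*((-23)**2)**2)) = -1633239 + (-1695919/2 - (30 + 2*529**2)) = -1633239 + (-1695919/2 - (30 + 2*279841)) = -1633239 + (-1695919/2 - (30 + 559682)) = -1633239 + (-1695919/2 - 1*559712) = -1633239 + (-1695919/2 - 559712) = -1633239 - 2815343/2 = -6081821/2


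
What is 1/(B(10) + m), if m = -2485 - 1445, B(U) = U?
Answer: -1/3920 ≈ -0.00025510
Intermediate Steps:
m = -3930
1/(B(10) + m) = 1/(10 - 3930) = 1/(-3920) = -1/3920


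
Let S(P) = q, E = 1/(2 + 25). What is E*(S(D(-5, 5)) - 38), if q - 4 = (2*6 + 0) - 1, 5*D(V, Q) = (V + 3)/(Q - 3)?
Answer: -23/27 ≈ -0.85185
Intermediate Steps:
D(V, Q) = (3 + V)/(5*(-3 + Q)) (D(V, Q) = ((V + 3)/(Q - 3))/5 = ((3 + V)/(-3 + Q))/5 = (3 + V)/(5*(-3 + Q)))
q = 15 (q = 4 + ((2*6 + 0) - 1) = 4 + ((12 + 0) - 1) = 4 + (12 - 1) = 4 + 11 = 15)
E = 1/27 ≈ 0.037037
S(P) = 15
E*(S(D(-5, 5)) - 38) = (15 - 38)/27 = (1/27)*(-23) = -23/27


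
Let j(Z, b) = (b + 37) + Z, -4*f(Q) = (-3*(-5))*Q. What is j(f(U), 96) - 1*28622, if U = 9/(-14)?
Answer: -1595249/56 ≈ -28487.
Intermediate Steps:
U = -9/14 (U = 9*(-1/14) = -9/14 ≈ -0.64286)
f(Q) = -15*Q/4 (f(Q) = -(-3*(-5))*Q/4 = -15*Q/4)
j(Z, b) = 37 + Z + b (j(Z, b) = (37 + b) + Z = 37 + Z + b)
j(f(U), 96) - 1*28622 = (37 - 15/4*(-9/14) + 96) - 1*28622 = (37 + 135/56 + 96) - 28622 = 7583/56 - 28622 = -1595249/56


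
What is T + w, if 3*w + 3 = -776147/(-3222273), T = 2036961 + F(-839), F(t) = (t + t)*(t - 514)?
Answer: 41637832253933/9666819 ≈ 4.3073e+6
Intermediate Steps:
F(t) = 2*t*(-514 + t) (F(t) = (2*t)*(-514 + t) = 2*t*(-514 + t))
T = 4307295 (T = 2036961 + 2*(-839)*(-514 - 839) = 2036961 + 2*(-839)*(-1353) = 2036961 + 2270334 = 4307295)
w = -8890672/9666819 (w = -1 + (-776147/(-3222273))/3 = -1 + (-776147*(-1/3222273))/3 = -1 + (⅓)*(776147/3222273) = -1 + 776147/9666819 = -8890672/9666819 ≈ -0.91971)
T + w = 4307295 - 8890672/9666819 = 41637832253933/9666819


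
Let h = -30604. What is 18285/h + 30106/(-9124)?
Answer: -272049091/69807724 ≈ -3.8971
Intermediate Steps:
18285/h + 30106/(-9124) = 18285/(-30604) + 30106/(-9124) = 18285*(-1/30604) + 30106*(-1/9124) = -18285/30604 - 15053/4562 = -272049091/69807724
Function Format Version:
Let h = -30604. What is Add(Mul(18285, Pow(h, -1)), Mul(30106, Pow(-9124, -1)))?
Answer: Rational(-272049091, 69807724) ≈ -3.8971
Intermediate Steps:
Add(Mul(18285, Pow(h, -1)), Mul(30106, Pow(-9124, -1))) = Add(Mul(18285, Pow(-30604, -1)), Mul(30106, Pow(-9124, -1))) = Add(Mul(18285, Rational(-1, 30604)), Mul(30106, Rational(-1, 9124))) = Add(Rational(-18285, 30604), Rational(-15053, 4562)) = Rational(-272049091, 69807724)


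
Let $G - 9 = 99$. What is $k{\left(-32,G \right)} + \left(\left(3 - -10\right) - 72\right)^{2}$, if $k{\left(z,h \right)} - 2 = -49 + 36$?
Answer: $3470$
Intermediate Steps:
$G = 108$ ($G = 9 + 99 = 108$)
$k{\left(z,h \right)} = -11$ ($k{\left(z,h \right)} = 2 + \left(-49 + 36\right) = 2 - 13 = -11$)
$k{\left(-32,G \right)} + \left(\left(3 - -10\right) - 72\right)^{2} = -11 + \left(\left(3 - -10\right) - 72\right)^{2} = -11 + \left(\left(3 + 10\right) - 72\right)^{2} = -11 + \left(13 - 72\right)^{2} = -11 + \left(-59\right)^{2} = -11 + 3481 = 3470$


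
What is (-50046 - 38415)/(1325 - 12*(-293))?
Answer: -88461/4841 ≈ -18.273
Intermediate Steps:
(-50046 - 38415)/(1325 - 12*(-293)) = -88461/(1325 + 3516) = -88461/4841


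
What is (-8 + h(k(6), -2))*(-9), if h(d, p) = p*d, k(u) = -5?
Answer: -18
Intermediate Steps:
h(d, p) = d*p
(-8 + h(k(6), -2))*(-9) = (-8 - 5*(-2))*(-9) = (-8 + 10)*(-9) = 2*(-9) = -18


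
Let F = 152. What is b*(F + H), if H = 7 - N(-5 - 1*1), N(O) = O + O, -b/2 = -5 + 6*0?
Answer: 1710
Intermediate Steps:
b = 10 (b = -2*(-5 + 6*0) = -2*(-5 + 0) = -2*(-5) = 10)
N(O) = 2*O
H = 19 (H = 7 - 2*(-5 - 1*1) = 7 - 2*(-5 - 1) = 7 - 2*(-6) = 7 - 1*(-12) = 7 + 12 = 19)
b*(F + H) = 10*(152 + 19) = 10*171 = 1710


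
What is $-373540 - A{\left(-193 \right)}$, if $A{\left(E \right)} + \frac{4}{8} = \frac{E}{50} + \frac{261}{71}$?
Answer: $- \frac{663032286}{1775} \approx -3.7354 \cdot 10^{5}$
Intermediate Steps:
$A{\left(E \right)} = \frac{451}{142} + \frac{E}{50}$ ($A{\left(E \right)} = - \frac{1}{2} + \left(\frac{E}{50} + \frac{261}{71}\right) = - \frac{1}{2} + \left(\frac{261}{71} + \frac{E}{50}\right) = \frac{451}{142} + \frac{E}{50}$)
$-373540 - A{\left(-193 \right)} = -373540 - \left(\frac{451}{142} + \frac{1}{50} \left(-193\right)\right) = -373540 - \left(\frac{451}{142} - \frac{193}{50}\right) = -373540 - - \frac{1214}{1775} = -373540 + \frac{1214}{1775} = - \frac{663032286}{1775}$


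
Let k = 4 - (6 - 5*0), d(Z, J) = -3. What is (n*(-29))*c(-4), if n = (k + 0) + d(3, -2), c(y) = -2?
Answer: -290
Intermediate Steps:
k = -2 (k = 4 - (6 + 0) = 4 - 1*6 = 4 - 6 = -2)
n = -5 (n = (-2 + 0) - 3 = -2 - 3 = -5)
(n*(-29))*c(-4) = -5*(-29)*(-2) = 145*(-2) = -290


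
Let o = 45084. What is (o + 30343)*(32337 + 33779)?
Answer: 4986931532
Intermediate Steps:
(o + 30343)*(32337 + 33779) = (45084 + 30343)*(32337 + 33779) = 75427*66116 = 4986931532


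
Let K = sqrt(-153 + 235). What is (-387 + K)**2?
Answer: (387 - sqrt(82))**2 ≈ 1.4284e+5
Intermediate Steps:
K = sqrt(82) ≈ 9.0554
(-387 + K)**2 = (-387 + sqrt(82))**2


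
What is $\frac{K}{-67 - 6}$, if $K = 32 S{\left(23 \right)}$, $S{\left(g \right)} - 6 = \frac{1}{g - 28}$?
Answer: $- \frac{928}{365} \approx -2.5425$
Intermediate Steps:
$S{\left(g \right)} = 6 + \frac{1}{-28 + g}$ ($S{\left(g \right)} = 6 + \frac{1}{g - 28} = 6 + \frac{1}{-28 + g}$)
$K = \frac{928}{5}$ ($K = 32 \frac{-167 + 6 \cdot 23}{-28 + 23} = 32 \frac{-167 + 138}{-5} = 32 \left(\left(- \frac{1}{5}\right) \left(-29\right)\right) = 32 \cdot \frac{29}{5} = \frac{928}{5} \approx 185.6$)
$\frac{K}{-67 - 6} = \frac{1}{-67 - 6} \cdot \frac{928}{5} = \frac{1}{-73} \cdot \frac{928}{5} = \left(- \frac{1}{73}\right) \frac{928}{5} = - \frac{928}{365}$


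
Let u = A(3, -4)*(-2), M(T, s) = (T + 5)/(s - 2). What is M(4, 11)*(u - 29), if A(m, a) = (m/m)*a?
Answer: -21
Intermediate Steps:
M(T, s) = (5 + T)/(-2 + s)
A(m, a) = a (A(m, a) = 1*a = a)
u = 8 (u = -4*(-2) = 8)
M(4, 11)*(u - 29) = ((5 + 4)/(-2 + 11))*(8 - 29) = (9/9)*(-21) = ((⅑)*9)*(-21) = 1*(-21) = -21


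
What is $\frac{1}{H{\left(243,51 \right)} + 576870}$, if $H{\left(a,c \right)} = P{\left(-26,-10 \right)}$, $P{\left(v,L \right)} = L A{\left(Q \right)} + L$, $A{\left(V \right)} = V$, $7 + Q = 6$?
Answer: $\frac{1}{576870} \approx 1.7335 \cdot 10^{-6}$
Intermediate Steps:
$Q = -1$ ($Q = -7 + 6 = -1$)
$P{\left(v,L \right)} = 0$ ($P{\left(v,L \right)} = L \left(-1\right) + L = - L + L = 0$)
$H{\left(a,c \right)} = 0$
$\frac{1}{H{\left(243,51 \right)} + 576870} = \frac{1}{0 + 576870} = \frac{1}{576870}$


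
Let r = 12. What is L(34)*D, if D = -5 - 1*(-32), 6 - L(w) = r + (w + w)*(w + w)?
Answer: -125010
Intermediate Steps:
L(w) = -6 - 4*w**2 (L(w) = 6 - (12 + (w + w)*(w + w)) = 6 - (12 + (2*w)*(2*w)) = 6 - (12 + 4*w**2) = 6 + (-12 - 4*w**2) = -6 - 4*w**2)
D = 27 (D = -5 + 32 = 27)
L(34)*D = (-6 - 4*34**2)*27 = (-6 - 4*1156)*27 = (-6 - 4624)*27 = -4630*27 = -125010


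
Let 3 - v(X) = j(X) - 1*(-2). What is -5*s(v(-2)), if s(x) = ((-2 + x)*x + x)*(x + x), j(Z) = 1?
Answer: 0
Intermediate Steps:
v(X) = 0 (v(X) = 3 - (1 - 1*(-2)) = 3 - (1 + 2) = 3 - 1*3 = 3 - 3 = 0)
s(x) = 2*x*(x + x*(-2 + x)) (s(x) = (x*(-2 + x) + x)*(2*x) = (x + x*(-2 + x))*(2*x) = 2*x*(x + x*(-2 + x)))
-5*s(v(-2)) = -10*0**2*(-1 + 0) = -10*0*(-1) = -5*0 = 0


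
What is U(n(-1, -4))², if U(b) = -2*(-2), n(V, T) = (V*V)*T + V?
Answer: 16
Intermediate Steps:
n(V, T) = V + T*V² (n(V, T) = V²*T + V = T*V² + V = V + T*V²)
U(b) = 4
U(n(-1, -4))² = 4² = 16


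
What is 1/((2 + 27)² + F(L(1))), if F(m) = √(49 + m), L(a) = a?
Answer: 841/707231 - 5*√2/707231 ≈ 0.0011791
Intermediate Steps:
1/((2 + 27)² + F(L(1))) = 1/((2 + 27)² + √(49 + 1)) = 1/(29² + √50) = 1/(841 + 5*√2)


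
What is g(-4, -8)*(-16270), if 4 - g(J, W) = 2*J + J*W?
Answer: 325400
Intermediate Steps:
g(J, W) = 4 - 2*J - J*W (g(J, W) = 4 - (2*J + J*W) = 4 + (-2*J - J*W) = 4 - 2*J - J*W)
g(-4, -8)*(-16270) = (4 - 2*(-4) - 1*(-4)*(-8))*(-16270) = (4 + 8 - 32)*(-16270) = -20*(-16270) = 325400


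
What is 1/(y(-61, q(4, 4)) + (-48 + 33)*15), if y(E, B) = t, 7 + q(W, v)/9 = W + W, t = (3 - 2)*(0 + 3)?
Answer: -1/222 ≈ -0.0045045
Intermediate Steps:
t = 3 (t = 1*3 = 3)
q(W, v) = -63 + 18*W (q(W, v) = -63 + 9*(W + W) = -63 + 9*(2*W) = -63 + 18*W)
y(E, B) = 3
1/(y(-61, q(4, 4)) + (-48 + 33)*15) = 1/(3 + (-48 + 33)*15) = 1/(3 - 15*15) = 1/(3 - 225) = 1/(-222) = -1/222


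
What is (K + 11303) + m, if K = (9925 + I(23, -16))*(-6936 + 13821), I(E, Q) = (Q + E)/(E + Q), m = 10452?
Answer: 68362265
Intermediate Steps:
I(E, Q) = 1 (I(E, Q) = (E + Q)/(E + Q) = 1)
K = 68340510 (K = (9925 + 1)*(-6936 + 13821) = 9926*6885 = 68340510)
(K + 11303) + m = (68340510 + 11303) + 10452 = 68351813 + 10452 = 68362265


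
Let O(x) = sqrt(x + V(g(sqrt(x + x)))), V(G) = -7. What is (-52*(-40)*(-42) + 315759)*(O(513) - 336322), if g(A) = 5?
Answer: -76815608478 + 228399*sqrt(506) ≈ -7.6810e+10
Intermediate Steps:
O(x) = sqrt(-7 + x) (O(x) = sqrt(x - 7) = sqrt(-7 + x))
(-52*(-40)*(-42) + 315759)*(O(513) - 336322) = (-52*(-40)*(-42) + 315759)*(sqrt(-7 + 513) - 336322) = (2080*(-42) + 315759)*(sqrt(506) - 336322) = (-87360 + 315759)*(-336322 + sqrt(506)) = 228399*(-336322 + sqrt(506)) = -76815608478 + 228399*sqrt(506)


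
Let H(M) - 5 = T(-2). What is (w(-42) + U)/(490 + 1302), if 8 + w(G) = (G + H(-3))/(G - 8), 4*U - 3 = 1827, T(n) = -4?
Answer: 5629/22400 ≈ 0.25129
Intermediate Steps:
H(M) = 1 (H(M) = 5 - 4 = 1)
U = 915/2 (U = 3/4 + (1/4)*1827 = 3/4 + 1827/4 = 915/2 ≈ 457.50)
w(G) = -8 + (1 + G)/(-8 + G) (w(G) = -8 + (G + 1)/(G - 8) = -8 + (1 + G)/(-8 + G))
(w(-42) + U)/(490 + 1302) = ((65 - 7*(-42))/(-8 - 42) + 915/2)/(490 + 1302) = ((65 + 294)/(-50) + 915/2)/1792 = (-1/50*359 + 915/2)*(1/1792) = (-359/50 + 915/2)*(1/1792) = (11258/25)*(1/1792) = 5629/22400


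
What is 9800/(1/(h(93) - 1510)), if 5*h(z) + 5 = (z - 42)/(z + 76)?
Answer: -2502418240/169 ≈ -1.4807e+7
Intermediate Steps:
h(z) = -1 + (-42 + z)/(5*(76 + z)) (h(z) = -1 + ((z - 42)/(z + 76))/5 = -1 + ((-42 + z)/(76 + z))/5 = -1 + (-42 + z)/(5*(76 + z)))
9800/(1/(h(93) - 1510)) = 9800/(1/(2*(-211 - 2*93)/(5*(76 + 93)) - 1510)) = 9800/(1/((⅖)*(-211 - 186)/169 - 1510)) = 9800/(1/((⅖)*(1/169)*(-397) - 1510)) = 9800/(1/(-794/845 - 1510)) = 9800/(1/(-1276744/845)) = 9800/(-845/1276744) = 9800*(-1276744/845) = -2502418240/169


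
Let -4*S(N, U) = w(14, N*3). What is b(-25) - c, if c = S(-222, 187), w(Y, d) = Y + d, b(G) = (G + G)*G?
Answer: 1087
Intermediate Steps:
b(G) = 2*G² (b(G) = (2*G)*G = 2*G²)
S(N, U) = -7/2 - 3*N/4 (S(N, U) = -(14 + N*3)/4 = -(14 + 3*N)/4 = -7/2 - 3*N/4)
c = 163 (c = -7/2 - ¾*(-222) = -7/2 + 333/2 = 163)
b(-25) - c = 2*(-25)² - 1*163 = 2*625 - 163 = 1250 - 163 = 1087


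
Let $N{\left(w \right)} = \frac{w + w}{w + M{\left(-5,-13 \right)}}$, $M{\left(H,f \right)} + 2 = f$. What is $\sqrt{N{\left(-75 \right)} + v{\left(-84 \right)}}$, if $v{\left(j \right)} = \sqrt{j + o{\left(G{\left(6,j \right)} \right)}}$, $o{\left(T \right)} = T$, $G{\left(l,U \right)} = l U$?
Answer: $\frac{\sqrt{15 + 126 i \sqrt{3}}}{3} \approx 3.6036 + 3.3645 i$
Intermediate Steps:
$M{\left(H,f \right)} = -2 + f$
$G{\left(l,U \right)} = U l$
$v{\left(j \right)} = \sqrt{7} \sqrt{j}$ ($v{\left(j \right)} = \sqrt{j + j 6} = \sqrt{j + 6 j} = \sqrt{7 j} = \sqrt{7} \sqrt{j}$)
$N{\left(w \right)} = \frac{2 w}{-15 + w}$ ($N{\left(w \right)} = \frac{w + w}{w - 15} = \frac{2 w}{w - 15} = \frac{2 w}{-15 + w}$)
$\sqrt{N{\left(-75 \right)} + v{\left(-84 \right)}} = \sqrt{2 \left(-75\right) \frac{1}{-15 - 75} + \sqrt{7} \sqrt{-84}} = \sqrt{2 \left(-75\right) \frac{1}{-90} + \sqrt{7} \cdot 2 i \sqrt{21}} = \sqrt{2 \left(-75\right) \left(- \frac{1}{90}\right) + 14 i \sqrt{3}} = \sqrt{\frac{5}{3} + 14 i \sqrt{3}}$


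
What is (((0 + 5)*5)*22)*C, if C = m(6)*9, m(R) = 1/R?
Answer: 825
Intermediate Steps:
C = 3/2 (C = 9/6 = (⅙)*9 = 3/2 ≈ 1.5000)
(((0 + 5)*5)*22)*C = (((0 + 5)*5)*22)*(3/2) = ((5*5)*22)*(3/2) = (25*22)*(3/2) = 550*(3/2) = 825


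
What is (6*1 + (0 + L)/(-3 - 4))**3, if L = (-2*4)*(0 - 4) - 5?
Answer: 3375/343 ≈ 9.8396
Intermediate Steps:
L = 27 (L = -8*(-4) - 5 = 32 - 5 = 27)
(6*1 + (0 + L)/(-3 - 4))**3 = (6*1 + (0 + 27)/(-3 - 4))**3 = (6 + 27/(-7))**3 = (6 + 27*(-1/7))**3 = (6 - 27/7)**3 = (15/7)**3 = 3375/343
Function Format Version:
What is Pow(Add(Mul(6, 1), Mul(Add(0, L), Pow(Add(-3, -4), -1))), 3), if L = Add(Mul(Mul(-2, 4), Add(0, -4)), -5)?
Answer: Rational(3375, 343) ≈ 9.8396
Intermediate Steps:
L = 27 (L = Add(Mul(-8, -4), -5) = Add(32, -5) = 27)
Pow(Add(Mul(6, 1), Mul(Add(0, L), Pow(Add(-3, -4), -1))), 3) = Pow(Add(Mul(6, 1), Mul(Add(0, 27), Pow(Add(-3, -4), -1))), 3) = Pow(Add(6, Mul(27, Pow(-7, -1))), 3) = Pow(Add(6, Mul(27, Rational(-1, 7))), 3) = Pow(Add(6, Rational(-27, 7)), 3) = Pow(Rational(15, 7), 3) = Rational(3375, 343)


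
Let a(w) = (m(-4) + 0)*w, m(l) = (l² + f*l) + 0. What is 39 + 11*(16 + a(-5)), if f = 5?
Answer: 435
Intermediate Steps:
m(l) = l² + 5*l (m(l) = (l² + 5*l) + 0 = l² + 5*l)
a(w) = -4*w (a(w) = (-4*(5 - 4) + 0)*w = (-4*1 + 0)*w = (-4 + 0)*w = -4*w)
39 + 11*(16 + a(-5)) = 39 + 11*(16 - 4*(-5)) = 39 + 11*(16 + 20) = 39 + 11*36 = 39 + 396 = 435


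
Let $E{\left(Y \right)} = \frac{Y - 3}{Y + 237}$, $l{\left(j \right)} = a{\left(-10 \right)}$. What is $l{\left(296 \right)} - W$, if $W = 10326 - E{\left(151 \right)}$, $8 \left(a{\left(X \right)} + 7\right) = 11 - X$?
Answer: $- \frac{8016075}{776} \approx -10330.0$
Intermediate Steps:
$a{\left(X \right)} = - \frac{45}{8} - \frac{X}{8}$ ($a{\left(X \right)} = -7 + \frac{11 - X}{8} = -7 - \left(- \frac{11}{8} + \frac{X}{8}\right) = - \frac{45}{8} - \frac{X}{8}$)
$l{\left(j \right)} = - \frac{35}{8}$ ($l{\left(j \right)} = - \frac{45}{8} - - \frac{5}{4} = - \frac{45}{8} + \frac{5}{4} = - \frac{35}{8}$)
$E{\left(Y \right)} = \frac{-3 + Y}{237 + Y}$
$W = \frac{1001585}{97}$ ($W = 10326 - \frac{-3 + 151}{237 + 151} = 10326 - \frac{1}{388} \cdot 148 = 10326 - \frac{37}{97} = \frac{1001585}{97} \approx 10326.0$)
$l{\left(296 \right)} - W = - \frac{35}{8} - \frac{1001585}{97} = - \frac{8016075}{776}$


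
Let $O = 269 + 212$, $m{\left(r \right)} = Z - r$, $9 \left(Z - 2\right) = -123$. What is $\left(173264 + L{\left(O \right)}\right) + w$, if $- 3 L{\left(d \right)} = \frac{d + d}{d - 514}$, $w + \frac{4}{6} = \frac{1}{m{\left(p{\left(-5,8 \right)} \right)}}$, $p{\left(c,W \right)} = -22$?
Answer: $\frac{531775289}{3069} \approx 1.7327 \cdot 10^{5}$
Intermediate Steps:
$Z = - \frac{35}{3}$ ($Z = 2 + \frac{1}{9} \left(-123\right) = 2 - \frac{41}{3} = - \frac{35}{3} \approx -11.667$)
$m{\left(r \right)} = - \frac{35}{3} - r$
$O = 481$
$w = - \frac{53}{93}$ ($w = - \frac{2}{3} + \frac{1}{- \frac{35}{3} - -22} = - \frac{2}{3} + \frac{1}{- \frac{35}{3} + 22} = - \frac{2}{3} + \frac{1}{\frac{31}{3}} = - \frac{2}{3} + \frac{3}{31} = - \frac{53}{93} \approx -0.56989$)
$L{\left(d \right)} = - \frac{2 d}{3 \left(-514 + d\right)}$ ($L{\left(d \right)} = - \frac{\left(d + d\right) \frac{1}{d - 514}}{3} = - \frac{2 d \frac{1}{-514 + d}}{3} = - \frac{2 d}{3 \left(-514 + d\right)}$)
$\left(173264 + L{\left(O \right)}\right) + w = \left(173264 - \frac{962}{-1542 + 3 \cdot 481}\right) - \frac{53}{93} = \left(173264 - \frac{962}{-1542 + 1443}\right) - \frac{53}{93} = \left(173264 - \frac{962}{-99}\right) - \frac{53}{93} = \left(173264 - 962 \left(- \frac{1}{99}\right)\right) - \frac{53}{93} = \left(173264 + \frac{962}{99}\right) - \frac{53}{93} = \frac{17154098}{99} - \frac{53}{93} = \frac{531775289}{3069}$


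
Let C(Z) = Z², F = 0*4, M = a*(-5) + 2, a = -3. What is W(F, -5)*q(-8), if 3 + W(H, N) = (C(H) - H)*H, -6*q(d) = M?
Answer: 17/2 ≈ 8.5000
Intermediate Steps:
M = 17 (M = -3*(-5) + 2 = 15 + 2 = 17)
q(d) = -17/6 (q(d) = -⅙*17 = -17/6)
F = 0
W(H, N) = -3 + H*(H² - H) (W(H, N) = -3 + (H² - H)*H = -3 + H*(H² - H))
W(F, -5)*q(-8) = (-3 + 0³ - 1*0²)*(-17/6) = (-3 + 0 - 1*0)*(-17/6) = (-3 + 0 + 0)*(-17/6) = -3*(-17/6) = 17/2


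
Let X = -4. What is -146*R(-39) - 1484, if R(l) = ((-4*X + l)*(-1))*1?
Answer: -4842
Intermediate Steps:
R(l) = -16 - l (R(l) = ((-4*(-4) + l)*(-1))*1 = ((16 + l)*(-1))*1 = (-16 - l)*1 = -16 - l)
-146*R(-39) - 1484 = -146*(-16 - 1*(-39)) - 1484 = -146*(-16 + 39) - 1484 = -146*23 - 1484 = -3358 - 1484 = -4842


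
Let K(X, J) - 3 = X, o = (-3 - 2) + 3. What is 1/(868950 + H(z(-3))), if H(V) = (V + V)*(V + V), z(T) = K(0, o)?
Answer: 1/868986 ≈ 1.1508e-6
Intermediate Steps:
o = -2 (o = -5 + 3 = -2)
K(X, J) = 3 + X
z(T) = 3 (z(T) = 3 + 0 = 3)
H(V) = 4*V² (H(V) = (2*V)*(2*V) = 4*V²)
1/(868950 + H(z(-3))) = 1/(868950 + 4*3²) = 1/(868950 + 4*9) = 1/(868950 + 36) = 1/868986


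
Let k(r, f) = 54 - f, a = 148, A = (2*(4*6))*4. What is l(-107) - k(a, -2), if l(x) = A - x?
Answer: 243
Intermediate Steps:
A = 192 (A = (2*24)*4 = 48*4 = 192)
l(x) = 192 - x
l(-107) - k(a, -2) = (192 - 1*(-107)) - (54 - 1*(-2)) = (192 + 107) - (54 + 2) = 299 - 1*56 = 299 - 56 = 243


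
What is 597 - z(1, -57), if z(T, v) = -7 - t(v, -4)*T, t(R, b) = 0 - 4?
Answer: 600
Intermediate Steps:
t(R, b) = -4
z(T, v) = -7 + 4*T (z(T, v) = -7 - (-4)*T = -7 + 4*T)
597 - z(1, -57) = 597 - (-7 + 4*1) = 597 - (-7 + 4) = 597 - 1*(-3) = 597 + 3 = 600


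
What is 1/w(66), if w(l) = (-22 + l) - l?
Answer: -1/22 ≈ -0.045455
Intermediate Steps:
w(l) = -22
1/w(66) = 1/(-22) = -1/22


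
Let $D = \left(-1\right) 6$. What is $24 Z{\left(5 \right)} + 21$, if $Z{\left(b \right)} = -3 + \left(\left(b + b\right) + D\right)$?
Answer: $45$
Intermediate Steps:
$D = -6$
$Z{\left(b \right)} = -9 + 2 b$ ($Z{\left(b \right)} = -3 + \left(\left(b + b\right) - 6\right) = -3 + \left(2 b - 6\right) = -3 + \left(-6 + 2 b\right) = -9 + 2 b$)
$24 Z{\left(5 \right)} + 21 = 24 \left(-9 + 2 \cdot 5\right) + 21 = 24 \left(-9 + 10\right) + 21 = 24 \cdot 1 + 21 = 24 + 21 = 45$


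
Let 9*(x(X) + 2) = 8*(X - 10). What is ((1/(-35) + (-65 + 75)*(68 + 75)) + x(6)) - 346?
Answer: 339701/315 ≈ 1078.4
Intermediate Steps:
x(X) = -98/9 + 8*X/9 (x(X) = -2 + (8*(X - 10))/9 = -2 + (8*(-10 + X))/9 = -2 + (-80 + 8*X)/9 = -2 + (-80/9 + 8*X/9) = -98/9 + 8*X/9)
((1/(-35) + (-65 + 75)*(68 + 75)) + x(6)) - 346 = ((1/(-35) + (-65 + 75)*(68 + 75)) + (-98/9 + (8/9)*6)) - 346 = ((-1/35 + 10*143) + (-98/9 + 16/3)) - 346 = ((-1/35 + 1430) - 50/9) - 346 = (50049/35 - 50/9) - 346 = 448691/315 - 346 = 339701/315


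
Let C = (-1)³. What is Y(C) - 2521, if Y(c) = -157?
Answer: -2678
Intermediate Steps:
C = -1
Y(C) - 2521 = -157 - 2521 = -2678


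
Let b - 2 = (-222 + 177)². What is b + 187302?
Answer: 189329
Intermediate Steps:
b = 2027 (b = 2 + (-222 + 177)² = 2 + (-45)² = 2 + 2025 = 2027)
b + 187302 = 2027 + 187302 = 189329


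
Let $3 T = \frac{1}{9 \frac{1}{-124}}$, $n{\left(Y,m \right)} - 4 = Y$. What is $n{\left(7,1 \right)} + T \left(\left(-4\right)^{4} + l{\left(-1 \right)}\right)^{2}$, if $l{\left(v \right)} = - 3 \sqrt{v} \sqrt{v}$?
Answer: $- \frac{8317747}{27} \approx -3.0806 \cdot 10^{5}$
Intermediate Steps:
$n{\left(Y,m \right)} = 4 + Y$
$l{\left(v \right)} = - 3 v$
$T = - \frac{124}{27}$ ($T = \frac{1}{3 \frac{9}{-124}} = \frac{1}{3 \cdot 9 \left(- \frac{1}{124}\right)} = \frac{1}{3 \left(- \frac{9}{124}\right)} = \frac{1}{3} \left(- \frac{124}{9}\right) = - \frac{124}{27} \approx -4.5926$)
$n{\left(7,1 \right)} + T \left(\left(-4\right)^{4} + l{\left(-1 \right)}\right)^{2} = \left(4 + 7\right) - \frac{124 \left(\left(-4\right)^{4} - -3\right)^{2}}{27} = 11 - \frac{124 \left(256 + 3\right)^{2}}{27} = 11 - \frac{124 \cdot 259^{2}}{27} = 11 - \frac{8318044}{27} = - \frac{8317747}{27}$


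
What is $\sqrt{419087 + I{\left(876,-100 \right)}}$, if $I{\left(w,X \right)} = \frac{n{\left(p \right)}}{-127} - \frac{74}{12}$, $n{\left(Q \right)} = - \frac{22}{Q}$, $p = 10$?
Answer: $\frac{\sqrt{6083419536210}}{3810} \approx 647.36$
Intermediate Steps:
$I{\left(w,X \right)} = - \frac{23429}{3810}$ ($I{\left(w,X \right)} = \frac{\left(-22\right) \frac{1}{10}}{-127} - \frac{74}{12} = \left(-22\right) \frac{1}{10} \left(- \frac{1}{127}\right) - \frac{37}{6} = \left(- \frac{11}{5}\right) \left(- \frac{1}{127}\right) - \frac{37}{6} = \frac{11}{635} - \frac{37}{6} = - \frac{23429}{3810}$)
$\sqrt{419087 + I{\left(876,-100 \right)}} = \sqrt{419087 - \frac{23429}{3810}} = \sqrt{\frac{1596698041}{3810}} = \frac{\sqrt{6083419536210}}{3810}$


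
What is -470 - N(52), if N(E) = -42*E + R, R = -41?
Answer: 1755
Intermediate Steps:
N(E) = -41 - 42*E (N(E) = -42*E - 41 = -41 - 42*E)
-470 - N(52) = -470 - (-41 - 42*52) = -470 - (-41 - 2184) = -470 - 1*(-2225) = -470 + 2225 = 1755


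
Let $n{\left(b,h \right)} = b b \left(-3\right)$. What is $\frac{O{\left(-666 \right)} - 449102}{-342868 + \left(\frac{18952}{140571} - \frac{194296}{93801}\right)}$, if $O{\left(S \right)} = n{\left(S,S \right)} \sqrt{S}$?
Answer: $\frac{986954068002807}{753496708245082} + \frac{4386447385319457 i \sqrt{74}}{376748354122541} \approx 1.3098 + 100.16 i$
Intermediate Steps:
$n{\left(b,h \right)} = - 3 b^{2}$ ($n{\left(b,h \right)} = b^{2} \left(-3\right) = - 3 b^{2}$)
$O{\left(S \right)} = - 3 S^{\frac{5}{2}}$ ($O{\left(S \right)} = - 3 S^{2} \sqrt{S} = - 3 S^{\frac{5}{2}}$)
$\frac{O{\left(-666 \right)} - 449102}{-342868 + \left(\frac{18952}{140571} - \frac{194296}{93801}\right)} = \frac{- 3 \left(-666\right)^{\frac{5}{2}} - 449102}{-342868 + \left(\frac{18952}{140571} - \frac{194296}{93801}\right)} = \frac{- 3 \cdot 1330668 i \sqrt{74} - 449102}{-342868 + \left(18952 \cdot \frac{1}{140571} - \frac{194296}{93801}\right)} = \frac{- 3992004 i \sqrt{74} - 449102}{-342868 + \left(\frac{18952}{140571} - \frac{194296}{93801}\right)} = \frac{-449102 - 3992004 i \sqrt{74}}{-342868 - \frac{8511555488}{4395233457}} = \frac{-449102 - 3992004 i \sqrt{74}}{- \frac{1506993416490164}{4395233457}} = \left(-449102 - 3992004 i \sqrt{74}\right) \left(- \frac{4395233457}{1506993416490164}\right) = \frac{986954068002807}{753496708245082} + \frac{4386447385319457 i \sqrt{74}}{376748354122541}$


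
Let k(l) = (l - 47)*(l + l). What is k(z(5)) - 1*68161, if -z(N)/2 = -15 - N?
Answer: -68721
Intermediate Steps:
z(N) = 30 + 2*N (z(N) = -2*(-15 - N) = 30 + 2*N)
k(l) = 2*l*(-47 + l) (k(l) = (-47 + l)*(2*l) = 2*l*(-47 + l))
k(z(5)) - 1*68161 = 2*(30 + 2*5)*(-47 + (30 + 2*5)) - 1*68161 = 2*(30 + 10)*(-47 + (30 + 10)) - 68161 = 2*40*(-47 + 40) - 68161 = 2*40*(-7) - 68161 = -560 - 68161 = -68721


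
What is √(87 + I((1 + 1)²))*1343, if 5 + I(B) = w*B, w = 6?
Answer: 1343*√106 ≈ 13827.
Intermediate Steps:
I(B) = -5 + 6*B
√(87 + I((1 + 1)²))*1343 = √(87 + (-5 + 6*(1 + 1)²))*1343 = √(87 + (-5 + 6*2²))*1343 = √(87 + (-5 + 6*4))*1343 = √(87 + (-5 + 24))*1343 = √(87 + 19)*1343 = √106*1343 = 1343*√106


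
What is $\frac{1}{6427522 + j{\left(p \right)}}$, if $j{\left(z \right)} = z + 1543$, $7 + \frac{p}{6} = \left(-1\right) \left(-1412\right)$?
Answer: $\frac{1}{6437495} \approx 1.5534 \cdot 10^{-7}$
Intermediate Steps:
$p = 8430$ ($p = -42 + 6 \left(\left(-1\right) \left(-1412\right)\right) = -42 + 6 \cdot 1412 = -42 + 8472 = 8430$)
$j{\left(z \right)} = 1543 + z$
$\frac{1}{6427522 + j{\left(p \right)}} = \frac{1}{6427522 + \left(1543 + 8430\right)} = \frac{1}{6427522 + 9973} = \frac{1}{6437495}$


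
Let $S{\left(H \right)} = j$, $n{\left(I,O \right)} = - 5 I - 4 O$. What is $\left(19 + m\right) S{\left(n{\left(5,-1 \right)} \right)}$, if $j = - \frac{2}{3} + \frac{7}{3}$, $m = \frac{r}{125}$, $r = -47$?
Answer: $\frac{776}{25} \approx 31.04$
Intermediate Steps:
$m = - \frac{47}{125} \approx -0.376$
$j = \frac{5}{3}$ ($j = \left(-2\right) \frac{1}{3} + 7 \cdot \frac{1}{3} = - \frac{2}{3} + \frac{7}{3} = \frac{5}{3} \approx 1.6667$)
$S{\left(H \right)} = \frac{5}{3}$
$\left(19 + m\right) S{\left(n{\left(5,-1 \right)} \right)} = \left(19 - \frac{47}{125}\right) \frac{5}{3} = \frac{2328}{125} \cdot \frac{5}{3} = \frac{776}{25}$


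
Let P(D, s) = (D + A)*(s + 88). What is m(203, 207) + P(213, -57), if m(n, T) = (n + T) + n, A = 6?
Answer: 7402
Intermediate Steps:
m(n, T) = T + 2*n (m(n, T) = (T + n) + n = T + 2*n)
P(D, s) = (6 + D)*(88 + s) (P(D, s) = (D + 6)*(s + 88) = (6 + D)*(88 + s))
m(203, 207) + P(213, -57) = (207 + 2*203) + (528 + 6*(-57) + 88*213 + 213*(-57)) = (207 + 406) + (528 - 342 + 18744 - 12141) = 613 + 6789 = 7402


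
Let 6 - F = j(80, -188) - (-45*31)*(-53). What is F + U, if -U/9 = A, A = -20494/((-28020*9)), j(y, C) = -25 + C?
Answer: 1038887293/14010 ≈ 74153.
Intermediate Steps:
A = 10247/126090 (A = -20494/(-252180) = -20494*(-1/252180) = 10247/126090 ≈ 0.081267)
U = -10247/14010 (U = -9*10247/126090 = -10247/14010 ≈ -0.73141)
F = 74154 (F = 6 - ((-25 - 188) - (-45*31)*(-53)) = 6 - (-213 - (-1395)*(-53)) = 6 - (-213 - 1*73935) = 6 - (-213 - 73935) = 6 - 1*(-74148) = 6 + 74148 = 74154)
F + U = 74154 - 10247/14010 = 1038887293/14010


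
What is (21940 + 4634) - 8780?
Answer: 17794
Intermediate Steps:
(21940 + 4634) - 8780 = 26574 - 8780 = 17794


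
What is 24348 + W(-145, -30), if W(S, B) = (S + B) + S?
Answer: 24028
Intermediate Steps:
W(S, B) = B + 2*S (W(S, B) = (B + S) + S = B + 2*S)
24348 + W(-145, -30) = 24348 + (-30 + 2*(-145)) = 24348 + (-30 - 290) = 24348 - 320 = 24028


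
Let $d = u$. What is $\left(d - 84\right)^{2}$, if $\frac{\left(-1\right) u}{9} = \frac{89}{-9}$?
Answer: $25$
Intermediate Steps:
$u = 89$ ($u = - 9 \frac{89}{-9} = - 9 \cdot 89 \left(- \frac{1}{9}\right) = \left(-9\right) \left(- \frac{89}{9}\right) = 89$)
$d = 89$
$\left(d - 84\right)^{2} = \left(89 - 84\right)^{2} = 5^{2} = 25$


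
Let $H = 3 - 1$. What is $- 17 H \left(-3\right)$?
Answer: $102$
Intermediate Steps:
$H = 2$
$- 17 H \left(-3\right) = \left(-17\right) 2 \left(-3\right) = \left(-34\right) \left(-3\right) = 102$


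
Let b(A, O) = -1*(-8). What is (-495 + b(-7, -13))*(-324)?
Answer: 157788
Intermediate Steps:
b(A, O) = 8
(-495 + b(-7, -13))*(-324) = (-495 + 8)*(-324) = -487*(-324) = 157788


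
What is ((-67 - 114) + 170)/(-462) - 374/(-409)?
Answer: 16117/17178 ≈ 0.93824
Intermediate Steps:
((-67 - 114) + 170)/(-462) - 374/(-409) = (-181 + 170)*(-1/462) - 374*(-1/409) = -11*(-1/462) + 374/409 = 1/42 + 374/409 = 16117/17178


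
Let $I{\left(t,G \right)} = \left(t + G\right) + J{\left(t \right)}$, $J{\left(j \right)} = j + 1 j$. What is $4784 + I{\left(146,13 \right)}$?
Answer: $5235$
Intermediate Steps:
$J{\left(j \right)} = 2 j$ ($J{\left(j \right)} = j + j = 2 j$)
$I{\left(t,G \right)} = G + 3 t$ ($I{\left(t,G \right)} = \left(t + G\right) + 2 t = \left(G + t\right) + 2 t = G + 3 t$)
$4784 + I{\left(146,13 \right)} = 4784 + \left(13 + 3 \cdot 146\right) = 4784 + \left(13 + 438\right) = 4784 + 451 = 5235$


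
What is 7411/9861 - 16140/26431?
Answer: 36723601/260636091 ≈ 0.14090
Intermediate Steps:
7411/9861 - 16140/26431 = 36723601/260636091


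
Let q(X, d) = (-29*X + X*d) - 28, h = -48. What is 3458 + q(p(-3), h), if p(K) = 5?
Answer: 3045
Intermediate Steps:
q(X, d) = -28 - 29*X + X*d
3458 + q(p(-3), h) = 3458 + (-28 - 29*5 + 5*(-48)) = 3458 + (-28 - 145 - 240) = 3458 - 413 = 3045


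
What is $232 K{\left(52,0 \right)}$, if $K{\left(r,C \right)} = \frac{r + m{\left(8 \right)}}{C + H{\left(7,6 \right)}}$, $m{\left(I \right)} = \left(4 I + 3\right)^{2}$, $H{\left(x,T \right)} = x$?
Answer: $\frac{296264}{7} \approx 42323.0$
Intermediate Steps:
$m{\left(I \right)} = \left(3 + 4 I\right)^{2}$
$K{\left(r,C \right)} = \frac{1225 + r}{7 + C}$ ($K{\left(r,C \right)} = \frac{r + \left(3 + 4 \cdot 8\right)^{2}}{C + 7} = \frac{r + \left(3 + 32\right)^{2}}{7 + C} = \frac{r + 35^{2}}{7 + C} = \frac{r + 1225}{7 + C} = \frac{1225 + r}{7 + C}$)
$232 K{\left(52,0 \right)} = 232 \frac{1225 + 52}{7 + 0} = 232 \cdot \frac{1}{7} \cdot 1277 = 232 \cdot \frac{1277}{7} = \frac{296264}{7}$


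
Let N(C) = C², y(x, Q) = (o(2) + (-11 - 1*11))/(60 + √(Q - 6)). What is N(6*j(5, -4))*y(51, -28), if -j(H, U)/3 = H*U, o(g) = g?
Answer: -77760000/1817 + 1296000*I*√34/1817 ≈ -42796.0 + 4159.0*I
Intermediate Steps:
j(H, U) = -3*H*U
y(x, Q) = -20/(60 + √(-6 + Q)) (y(x, Q) = (2 + (-11 - 1*11))/(60 + √(Q - 6)) = (2 + (-11 - 11))/(60 + √(-6 + Q)) = (2 - 22)/(60 + √(-6 + Q)) = -20/(60 + √(-6 + Q)))
N(6*j(5, -4))*y(51, -28) = (6*(-3*5*(-4)))²*(-20/(60 + √(-6 - 28))) = (6*60)²*(-20/(60 + √(-34))) = 360²*(-20/(60 + I*√34)) = 129600*(-20/(60 + I*√34)) = -2592000/(60 + I*√34)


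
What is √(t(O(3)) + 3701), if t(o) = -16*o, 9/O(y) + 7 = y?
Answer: √3737 ≈ 61.131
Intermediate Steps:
O(y) = 9/(-7 + y)
√(t(O(3)) + 3701) = √(-144/(-7 + 3) + 3701) = √(-144/(-4) + 3701) = √(-144*(-1)/4 + 3701) = √(-16*(-9/4) + 3701) = √(36 + 3701) = √3737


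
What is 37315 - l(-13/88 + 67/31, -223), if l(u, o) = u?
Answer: 101789827/2728 ≈ 37313.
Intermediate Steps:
37315 - l(-13/88 + 67/31, -223) = 37315 - (-13/88 + 67/31) = 37315 - 1*5493/2728 = 37315 - 5493/2728 = 101789827/2728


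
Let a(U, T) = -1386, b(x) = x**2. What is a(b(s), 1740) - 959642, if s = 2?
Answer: -961028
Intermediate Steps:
a(b(s), 1740) - 959642 = -1386 - 959642 = -961028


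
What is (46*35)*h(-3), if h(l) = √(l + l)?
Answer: 1610*I*√6 ≈ 3943.7*I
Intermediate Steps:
h(l) = √2*√l (h(l) = √(2*l) = √2*√l)
(46*35)*h(-3) = (46*35)*(√2*√(-3)) = 1610*(√2*(I*√3)) = 1610*(I*√6) = 1610*I*√6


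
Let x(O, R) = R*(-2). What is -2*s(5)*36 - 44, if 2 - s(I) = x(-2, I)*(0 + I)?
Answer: -3788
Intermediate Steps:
x(O, R) = -2*R
s(I) = 2 + 2*I² (s(I) = 2 - (-2*I)*(0 + I) = 2 - (-2*I)*I = 2 - (-2)*I² = 2 + 2*I²)
-2*s(5)*36 - 44 = -2*(2 + 2*5²)*36 - 44 = -2*(2 + 2*25)*36 - 44 = -2*(2 + 50)*36 - 44 = -2*52*36 - 44 = -104*36 - 44 = -3744 - 44 = -3788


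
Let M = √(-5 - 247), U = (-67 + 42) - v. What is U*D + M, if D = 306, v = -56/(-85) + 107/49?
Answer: -2087352/245 + 6*I*√7 ≈ -8519.8 + 15.875*I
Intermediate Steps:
v = 11839/4165 (v = -56*(-1/85) + 107*(1/49) = 56/85 + 107/49 = 11839/4165 ≈ 2.8425)
U = -115964/4165 (U = (-67 + 42) - 1*11839/4165 = -25 - 11839/4165 = -115964/4165 ≈ -27.842)
M = 6*I*√7 (M = √(-252) = 6*I*√7 ≈ 15.875*I)
U*D + M = -115964/4165*306 + 6*I*√7 = -2087352/245 + 6*I*√7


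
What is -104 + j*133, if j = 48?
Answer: 6280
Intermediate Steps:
-104 + j*133 = -104 + 48*133 = -104 + 6384 = 6280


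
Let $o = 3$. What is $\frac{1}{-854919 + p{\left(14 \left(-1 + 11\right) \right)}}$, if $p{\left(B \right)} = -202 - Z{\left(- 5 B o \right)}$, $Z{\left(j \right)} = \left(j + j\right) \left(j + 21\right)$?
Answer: $- \frac{1}{9586921} \approx -1.0431 \cdot 10^{-7}$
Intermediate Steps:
$Z{\left(j \right)} = 2 j \left(21 + j\right)$
$p{\left(B \right)} = -202 + 30 B \left(21 - 15 B\right)$ ($p{\left(B \right)} = -202 - 2 - 5 B 3 \left(21 + - 5 B 3\right) = -202 - 2 \left(- 15 B\right) \left(21 - 15 B\right) = -202 - - 30 B \left(21 - 15 B\right) = -202 + 30 B \left(21 - 15 B\right)$)
$\frac{1}{-854919 + p{\left(14 \left(-1 + 11\right) \right)}} = \frac{1}{-854919 - \left(202 + 450 \cdot 196 \left(-1 + 11\right)^{2} - 8820 \left(-1 + 11\right)\right)} = \frac{1}{-854919 - \left(202 + 8820000 - 8820 \cdot 10\right)} = \frac{1}{-854919 - \left(-87998 + 8820000\right)} = \frac{1}{-854919 - 8732002} = \frac{1}{-9586921} = - \frac{1}{9586921}$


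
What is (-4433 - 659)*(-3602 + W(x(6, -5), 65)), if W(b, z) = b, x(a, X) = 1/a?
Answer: 55021606/3 ≈ 1.8341e+7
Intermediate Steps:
(-4433 - 659)*(-3602 + W(x(6, -5), 65)) = (-4433 - 659)*(-3602 + 1/6) = -5092*(-3602 + ⅙) = -5092*(-21611/6) = 55021606/3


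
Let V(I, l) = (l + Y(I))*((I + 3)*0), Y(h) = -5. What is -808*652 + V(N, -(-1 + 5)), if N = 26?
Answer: -526816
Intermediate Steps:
V(I, l) = 0 (V(I, l) = (l - 5)*((I + 3)*0) = (-5 + l)*((3 + I)*0) = (-5 + l)*0 = 0)
-808*652 + V(N, -(-1 + 5)) = -808*652 + 0 = -526816 + 0 = -526816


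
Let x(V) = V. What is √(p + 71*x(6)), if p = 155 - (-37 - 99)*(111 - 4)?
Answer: √15133 ≈ 123.02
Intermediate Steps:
p = 14707 (p = 155 - (-136)*107 = 155 - 1*(-14552) = 155 + 14552 = 14707)
√(p + 71*x(6)) = √(14707 + 71*6) = √(14707 + 426) = √15133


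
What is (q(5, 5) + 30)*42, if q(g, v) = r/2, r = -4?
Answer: 1176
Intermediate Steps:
q(g, v) = -2 (q(g, v) = -4/2 = -4*½ = -2)
(q(5, 5) + 30)*42 = (-2 + 30)*42 = 28*42 = 1176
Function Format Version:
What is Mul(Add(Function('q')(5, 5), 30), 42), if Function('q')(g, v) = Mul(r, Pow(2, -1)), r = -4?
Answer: 1176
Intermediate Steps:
Function('q')(g, v) = -2 (Function('q')(g, v) = Mul(-4, Pow(2, -1)) = Mul(-4, Rational(1, 2)) = -2)
Mul(Add(Function('q')(5, 5), 30), 42) = Mul(Add(-2, 30), 42) = Mul(28, 42) = 1176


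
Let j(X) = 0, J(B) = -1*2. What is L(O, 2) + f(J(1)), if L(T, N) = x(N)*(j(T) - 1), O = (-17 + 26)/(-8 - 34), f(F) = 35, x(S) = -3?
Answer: 38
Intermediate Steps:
J(B) = -2
O = -3/14 (O = 9/(-42) = 9*(-1/42) = -3/14 ≈ -0.21429)
L(T, N) = 3 (L(T, N) = -3*(0 - 1) = -3*(-1) = 3)
L(O, 2) + f(J(1)) = 3 + 35 = 38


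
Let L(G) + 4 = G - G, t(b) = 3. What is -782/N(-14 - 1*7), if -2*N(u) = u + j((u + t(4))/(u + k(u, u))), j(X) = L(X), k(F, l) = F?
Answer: -1564/25 ≈ -62.560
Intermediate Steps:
L(G) = -4 (L(G) = -4 + (G - G) = -4 + 0 = -4)
j(X) = -4
N(u) = 2 - u/2 (N(u) = -(u - 4)/2 = -(-4 + u)/2 = 2 - u/2)
-782/N(-14 - 1*7) = -782/(2 - (-14 - 1*7)/2) = -782/(2 - (-14 - 7)/2) = -782/(2 - ½*(-21)) = -782/(2 + 21/2) = -782/25/2 = -782*2/25 = -1564/25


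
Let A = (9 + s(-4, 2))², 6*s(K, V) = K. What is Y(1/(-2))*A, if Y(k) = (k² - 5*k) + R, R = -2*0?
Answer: 6875/36 ≈ 190.97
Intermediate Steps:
R = 0
s(K, V) = K/6
A = 625/9 (A = (9 + (⅙)*(-4))² = (9 - ⅔)² = (25/3)² = 625/9 ≈ 69.444)
Y(k) = k² - 5*k (Y(k) = (k² - 5*k) + 0 = k² - 5*k)
Y(1/(-2))*A = ((-5 + 1/(-2))/(-2))*(625/9) = -(-5 - ½)/2*(625/9) = -½*(-11/2)*(625/9) = (11/4)*(625/9) = 6875/36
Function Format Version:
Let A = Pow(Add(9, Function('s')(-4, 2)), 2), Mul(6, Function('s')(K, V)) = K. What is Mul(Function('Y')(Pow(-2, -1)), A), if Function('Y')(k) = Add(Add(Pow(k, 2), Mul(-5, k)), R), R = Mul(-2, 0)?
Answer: Rational(6875, 36) ≈ 190.97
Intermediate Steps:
R = 0
Function('s')(K, V) = Mul(Rational(1, 6), K)
A = Rational(625, 9) (A = Pow(Add(9, Mul(Rational(1, 6), -4)), 2) = Pow(Add(9, Rational(-2, 3)), 2) = Pow(Rational(25, 3), 2) = Rational(625, 9) ≈ 69.444)
Function('Y')(k) = Add(Pow(k, 2), Mul(-5, k)) (Function('Y')(k) = Add(Add(Pow(k, 2), Mul(-5, k)), 0) = Add(Pow(k, 2), Mul(-5, k)))
Mul(Function('Y')(Pow(-2, -1)), A) = Mul(Mul(Pow(-2, -1), Add(-5, Pow(-2, -1))), Rational(625, 9)) = Mul(Mul(Rational(-1, 2), Add(-5, Rational(-1, 2))), Rational(625, 9)) = Mul(Mul(Rational(-1, 2), Rational(-11, 2)), Rational(625, 9)) = Mul(Rational(11, 4), Rational(625, 9)) = Rational(6875, 36)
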